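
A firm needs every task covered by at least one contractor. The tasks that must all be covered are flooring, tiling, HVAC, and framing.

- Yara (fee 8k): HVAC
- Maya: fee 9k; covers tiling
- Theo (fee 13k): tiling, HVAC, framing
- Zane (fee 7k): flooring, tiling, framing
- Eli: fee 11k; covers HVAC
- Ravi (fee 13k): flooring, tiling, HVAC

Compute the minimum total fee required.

15

Choose Yara and Zane: together they cover flooring, tiling, HVAC, framing — every task.
Total fee: 8 + 7 = 15.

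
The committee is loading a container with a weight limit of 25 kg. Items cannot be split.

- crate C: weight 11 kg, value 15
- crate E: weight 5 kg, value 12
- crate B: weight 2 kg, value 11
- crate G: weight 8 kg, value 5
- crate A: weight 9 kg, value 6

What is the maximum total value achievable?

Allowing fractional choices, the relaxed optimum would be about 42.7, but items are indivisible.
crate C + crate E + crate A: weight 11 + 5 + 9 = 25 ≤ 25, value 15 + 12 + 6 = 33.
crate C + crate E + crate B: weight 11 + 5 + 2 = 18 ≤ 25, value 15 + 12 + 11 = 38.
crate E + crate B + crate G + crate A: weight 5 + 2 + 8 + 9 = 24 ≤ 25, value 12 + 11 + 5 + 6 = 34.
Best is crate C, crate E, and crate B with total value 38.

38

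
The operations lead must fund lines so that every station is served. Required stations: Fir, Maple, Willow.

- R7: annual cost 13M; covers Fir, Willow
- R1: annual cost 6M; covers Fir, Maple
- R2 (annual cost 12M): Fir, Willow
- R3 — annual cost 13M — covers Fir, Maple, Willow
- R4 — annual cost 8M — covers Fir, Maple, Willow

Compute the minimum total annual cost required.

8

R4 alone covers Fir, Maple, Willow — every station.
Total annual cost: 8.
No cover costs less than 8.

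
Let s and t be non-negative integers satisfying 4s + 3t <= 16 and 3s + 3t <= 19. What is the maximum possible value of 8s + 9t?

45

(s,t)=(0,5) is feasible, giving 45.
(s,t)=(1,4) is feasible, giving 44.
(s,t)=(0,4) is feasible, giving 36.
Maximum is 45 at (s,t)=(0,5).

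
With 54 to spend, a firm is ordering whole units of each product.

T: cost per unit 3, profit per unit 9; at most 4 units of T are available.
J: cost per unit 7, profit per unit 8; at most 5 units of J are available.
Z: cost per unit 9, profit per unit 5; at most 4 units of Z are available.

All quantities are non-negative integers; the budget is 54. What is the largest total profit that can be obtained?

Take 4×T and 5×J: cost 47 ≤ 54, profit 4·9 + 5·8 = 76.
T has the best ratio (9/3) and is taken to its limit of 4; remaining capacity is filled optimally with the others.

76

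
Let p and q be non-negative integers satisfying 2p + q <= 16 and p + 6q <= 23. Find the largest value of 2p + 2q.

(p,q)=(7,2): 2·7+1·2=16≤16, 1·7+6·2=19≤23, objective 18.
(p,q)=(6,2): 2·6+1·2=14≤16, 1·6+6·2=18≤23, objective 16.
(p,q)=(7,1): 2·7+1·1=15≤16, 1·7+6·1=13≤23, objective 16.
The best lattice point is (7,2), giving 18.

18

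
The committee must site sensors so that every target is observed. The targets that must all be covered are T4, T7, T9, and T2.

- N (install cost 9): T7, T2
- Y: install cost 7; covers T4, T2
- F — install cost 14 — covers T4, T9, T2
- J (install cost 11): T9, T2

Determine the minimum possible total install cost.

23

The greedy cost-per-new-target heuristic would pick Y, N, and J for 27, but a cheaper cover exists.
Choose N and F: together they cover T4, T7, T9, T2 — every target.
Total install cost: 9 + 14 = 23.
No cover costs less than 23.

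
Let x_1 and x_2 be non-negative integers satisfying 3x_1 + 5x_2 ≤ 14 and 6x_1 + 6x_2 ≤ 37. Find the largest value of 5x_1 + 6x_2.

(x_1,x_2)=(3,1) is feasible, giving 21.
(x_1,x_2)=(4,0) is feasible, giving 20.
The best lattice point is (3,1), giving 21.

21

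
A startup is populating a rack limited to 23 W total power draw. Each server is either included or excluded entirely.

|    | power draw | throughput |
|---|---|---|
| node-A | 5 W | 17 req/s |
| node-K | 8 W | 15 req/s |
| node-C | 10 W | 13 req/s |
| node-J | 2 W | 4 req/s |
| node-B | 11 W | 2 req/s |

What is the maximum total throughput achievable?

45

node-A + node-C + node-J: power draw 5 + 10 + 2 = 17 ≤ 23, throughput 17 + 13 + 4 = 34.
node-A + node-K + node-C: power draw 5 + 8 + 10 = 23 ≤ 23, throughput 17 + 15 + 13 = 45.
node-A + node-K + node-J: power draw 5 + 8 + 2 = 15 ≤ 23, throughput 17 + 15 + 4 = 36.
Best is node-A, node-K, and node-C with total throughput 45.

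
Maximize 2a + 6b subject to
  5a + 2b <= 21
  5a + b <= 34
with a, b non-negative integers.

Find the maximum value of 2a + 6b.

(a,b)=(0,10): 5·0+2·10=20≤21, 5·0+1·10=10≤34, objective 60.
(a,b)=(0,9): 5·0+2·9=18≤21, 5·0+1·9=9≤34, objective 54.
Maximum is 60 at (a,b)=(0,10).

60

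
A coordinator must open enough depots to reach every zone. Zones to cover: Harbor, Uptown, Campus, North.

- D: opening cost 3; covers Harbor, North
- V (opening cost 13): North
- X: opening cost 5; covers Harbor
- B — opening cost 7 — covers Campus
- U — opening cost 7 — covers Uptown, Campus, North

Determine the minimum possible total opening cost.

10

Choose D and U: together they cover Harbor, Uptown, Campus, North — every zone.
Total opening cost: 3 + 7 = 10.
No cover costs less than 10.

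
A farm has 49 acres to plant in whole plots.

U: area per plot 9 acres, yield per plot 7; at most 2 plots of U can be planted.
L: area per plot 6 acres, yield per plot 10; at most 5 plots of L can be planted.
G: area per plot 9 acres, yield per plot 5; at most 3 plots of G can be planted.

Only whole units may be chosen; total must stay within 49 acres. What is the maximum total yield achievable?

64

L has the best ratio (10/6); taking only L gives at most 5×10 = 50 (stopped by the supply cap of 5).
Mixing does better — 2×U and 5×L: area 48 ≤ 49, yield 2·7 + 5·10 = 64.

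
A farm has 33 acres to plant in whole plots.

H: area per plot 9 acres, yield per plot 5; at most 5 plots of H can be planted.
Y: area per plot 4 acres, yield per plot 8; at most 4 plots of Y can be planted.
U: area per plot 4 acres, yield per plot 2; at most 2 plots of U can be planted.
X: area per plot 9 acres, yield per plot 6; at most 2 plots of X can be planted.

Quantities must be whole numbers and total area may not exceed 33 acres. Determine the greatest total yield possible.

42

This is a bounded integer knapsack.
1×H, 4×Y, and 2×U: area 33 ≤ 33, yield 1·5 + 4·8 + 2·2 = 41.
4×Y, 2×U, and 1×X: area 33 ≤ 33, yield 4·8 + 2·2 + 1·6 = 42.
Best is 42.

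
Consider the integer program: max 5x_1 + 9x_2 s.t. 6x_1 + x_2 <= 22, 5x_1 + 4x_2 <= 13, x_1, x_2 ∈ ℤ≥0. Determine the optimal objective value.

The continuous relaxation peaks at (0, 3.25) with value 29.25; rounding to a feasible lattice point costs some objective.
(x_1,x_2)=(0,3): 6·0+1·3=3≤22, 5·0+4·3=12≤13, objective 27.
(x_1,x_2)=(1,2): 6·1+1·2=8≤22, 5·1+4·2=13≤13, objective 23.
(x_1,x_2)=(0,2): 6·0+1·2=2≤22, 5·0+4·2=8≤13, objective 18.
No feasible integer point exceeds 27.

27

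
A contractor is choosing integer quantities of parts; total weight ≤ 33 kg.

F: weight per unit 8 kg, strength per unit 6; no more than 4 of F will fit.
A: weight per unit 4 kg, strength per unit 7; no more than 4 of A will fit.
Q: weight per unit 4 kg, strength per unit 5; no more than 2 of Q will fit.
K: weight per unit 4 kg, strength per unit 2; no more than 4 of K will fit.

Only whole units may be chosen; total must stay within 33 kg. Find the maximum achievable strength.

44

1×F, 4×A, and 2×Q: weight 32 ≤ 33, strength 1·6 + 4·7 + 2·5 = 44.
4×A, 2×Q, and 2×K: weight 32 ≤ 33, strength 4·7 + 2·5 + 2·2 = 42.
Best is 44.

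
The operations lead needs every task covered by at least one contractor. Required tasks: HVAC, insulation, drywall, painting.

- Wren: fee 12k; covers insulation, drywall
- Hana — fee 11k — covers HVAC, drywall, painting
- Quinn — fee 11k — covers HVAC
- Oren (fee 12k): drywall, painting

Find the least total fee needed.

23

This is an integer covering problem.
Choose Wren and Hana: together they cover HVAC, insulation, drywall, painting — every task.
Total fee: 12 + 11 = 23.
No cover costs less than 23.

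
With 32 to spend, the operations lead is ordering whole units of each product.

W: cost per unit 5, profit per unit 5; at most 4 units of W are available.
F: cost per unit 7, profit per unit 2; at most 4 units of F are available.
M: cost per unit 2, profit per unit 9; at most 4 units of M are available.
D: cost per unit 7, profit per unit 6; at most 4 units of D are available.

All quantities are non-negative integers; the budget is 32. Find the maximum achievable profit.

58

This is a bounded integer knapsack.
M has the best ratio (9/2); taking only M gives at most 4×9 = 36 (stopped by the supply cap of 4).
Mixing does better — 2×W, 4×M, and 2×D: cost 32 ≤ 32, profit 2·5 + 4·9 + 2·6 = 58.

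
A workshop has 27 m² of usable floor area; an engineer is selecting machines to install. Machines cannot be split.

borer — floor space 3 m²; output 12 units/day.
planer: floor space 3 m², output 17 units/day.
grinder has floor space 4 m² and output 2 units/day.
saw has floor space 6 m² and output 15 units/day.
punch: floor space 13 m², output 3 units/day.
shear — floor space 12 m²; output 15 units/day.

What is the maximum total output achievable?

Treat it as a binary knapsack problem.
Take borer, planer, saw, and shear: floor space 3 + 3 + 6 + 12 = 24 ≤ 27, output 12 + 17 + 15 + 15 = 59.
No other feasible combination does better.

59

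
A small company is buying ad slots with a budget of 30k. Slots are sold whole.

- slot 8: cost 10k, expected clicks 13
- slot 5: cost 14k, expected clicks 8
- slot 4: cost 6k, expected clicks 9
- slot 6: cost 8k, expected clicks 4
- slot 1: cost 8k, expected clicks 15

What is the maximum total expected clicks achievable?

This is an integer program with binary decision variables.
Allowing fractional choices, the relaxed optimum would be about 40.4, but ad slots are indivisible.
slot 8 + slot 4 + slot 1: cost 10 + 6 + 8 = 24 ≤ 30, expected clicks 13 + 9 + 15 = 37.
slot 8 + slot 6 + slot 1: cost 10 + 8 + 8 = 26 ≤ 30, expected clicks 13 + 4 + 15 = 32.
slot 5 + slot 4 + slot 1: cost 14 + 6 + 8 = 28 ≤ 30, expected clicks 8 + 9 + 15 = 32.
Best is slot 8, slot 4, and slot 1 with total expected clicks 37.

37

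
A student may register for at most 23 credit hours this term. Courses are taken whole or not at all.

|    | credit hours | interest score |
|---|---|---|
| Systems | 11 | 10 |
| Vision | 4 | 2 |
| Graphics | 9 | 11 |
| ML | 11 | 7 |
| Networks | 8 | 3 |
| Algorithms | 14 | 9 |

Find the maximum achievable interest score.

This is a 0-1 knapsack instance.
Take Systems and Graphics: credit hours 11 + 9 = 20 ≤ 23, interest score 10 + 11 = 21.
No other feasible combination does better.

21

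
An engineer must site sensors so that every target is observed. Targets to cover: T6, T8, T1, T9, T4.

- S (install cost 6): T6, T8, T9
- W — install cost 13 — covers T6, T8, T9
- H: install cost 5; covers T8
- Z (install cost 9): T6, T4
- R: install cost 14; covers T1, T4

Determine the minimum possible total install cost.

This is a weighted set-cover instance.
Choose S and R: together they cover T6, T8, T1, T9, T4 — every target.
Total install cost: 6 + 14 = 20.
No cover costs less than 20.

20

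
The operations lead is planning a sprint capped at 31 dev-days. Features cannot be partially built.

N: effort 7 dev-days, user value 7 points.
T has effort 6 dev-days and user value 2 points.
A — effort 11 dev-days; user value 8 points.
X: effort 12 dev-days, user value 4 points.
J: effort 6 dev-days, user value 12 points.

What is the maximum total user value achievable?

29

N + A + J: effort 7 + 11 + 6 = 24 ≤ 31, user value 7 + 8 + 12 = 27.
N + T + X + J: effort 7 + 6 + 12 + 6 = 31 ≤ 31, user value 7 + 2 + 4 + 12 = 25.
N + T + A + J: effort 7 + 6 + 11 + 6 = 30 ≤ 31, user value 7 + 2 + 8 + 12 = 29.
Best is N, T, A, and J with total user value 29.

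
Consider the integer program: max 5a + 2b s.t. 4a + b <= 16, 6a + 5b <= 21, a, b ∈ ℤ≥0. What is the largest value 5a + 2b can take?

Relaxing integrality, the LP optimum is 17.50 at (a,b) = (3.5, 0), which is not an integer point.
(a,b)=(3,0) is feasible, giving 15.
(a,b)=(2,1) is feasible, giving 12.
(a,b)=(2,0) is feasible, giving 10.
No feasible integer point exceeds 15.

15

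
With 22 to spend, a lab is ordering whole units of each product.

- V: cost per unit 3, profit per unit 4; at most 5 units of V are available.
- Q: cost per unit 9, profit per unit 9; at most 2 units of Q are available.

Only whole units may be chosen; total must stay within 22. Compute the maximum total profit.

25

4×V and 1×Q: cost 21 ≤ 22, profit 4·4 + 1·9 = 25.
1×V and 2×Q: cost 21 ≤ 22, profit 1·4 + 2·9 = 22.
Best is 25.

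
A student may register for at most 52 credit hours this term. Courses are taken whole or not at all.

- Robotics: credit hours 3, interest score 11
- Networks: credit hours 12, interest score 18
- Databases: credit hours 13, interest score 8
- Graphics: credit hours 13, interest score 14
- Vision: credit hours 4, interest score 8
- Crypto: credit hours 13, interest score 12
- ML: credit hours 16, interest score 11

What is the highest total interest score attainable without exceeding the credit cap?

63

Robotics + Networks + Graphics + Vision + ML: credit hours 3 + 12 + 13 + 4 + 16 = 48 ≤ 52, interest score 11 + 18 + 14 + 8 + 11 = 62.
Robotics + Networks + Vision + Crypto + ML: credit hours 3 + 12 + 4 + 13 + 16 = 48 ≤ 52, interest score 11 + 18 + 8 + 12 + 11 = 60.
Robotics + Networks + Graphics + Vision + Crypto: credit hours 3 + 12 + 13 + 4 + 13 = 45 ≤ 52, interest score 11 + 18 + 14 + 8 + 12 = 63.
Best is Robotics, Networks, Graphics, Vision, and Crypto with total interest score 63.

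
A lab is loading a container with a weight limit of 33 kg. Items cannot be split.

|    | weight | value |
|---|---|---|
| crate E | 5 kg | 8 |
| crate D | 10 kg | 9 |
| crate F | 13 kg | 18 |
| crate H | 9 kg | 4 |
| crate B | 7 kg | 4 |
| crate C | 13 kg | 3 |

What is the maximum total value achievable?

Allowing fractional choices, the relaxed optimum would be about 37.9, but items are indivisible.
crate D + crate F + crate H: weight 10 + 13 + 9 = 32 ≤ 33, value 9 + 18 + 4 = 31.
crate D + crate F + crate B: weight 10 + 13 + 7 = 30 ≤ 33, value 9 + 18 + 4 = 31.
crate E + crate D + crate F: weight 5 + 10 + 13 = 28 ≤ 33, value 8 + 9 + 18 = 35.
Best is crate E, crate D, and crate F with total value 35.

35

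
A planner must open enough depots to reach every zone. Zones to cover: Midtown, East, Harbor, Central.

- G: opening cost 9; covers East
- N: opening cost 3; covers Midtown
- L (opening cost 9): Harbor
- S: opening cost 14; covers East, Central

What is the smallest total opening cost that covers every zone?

Choose N, L, and S: together they cover Midtown, East, Harbor, Central — every zone.
Total opening cost: 3 + 9 + 14 = 26.
No cover costs less than 26.

26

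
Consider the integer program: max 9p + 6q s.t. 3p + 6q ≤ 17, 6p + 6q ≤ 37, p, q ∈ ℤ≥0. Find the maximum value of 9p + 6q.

45

(p,q)=(5,0) is feasible, giving 45.
(p,q)=(4,0) is feasible, giving 36.
No feasible integer point exceeds 45.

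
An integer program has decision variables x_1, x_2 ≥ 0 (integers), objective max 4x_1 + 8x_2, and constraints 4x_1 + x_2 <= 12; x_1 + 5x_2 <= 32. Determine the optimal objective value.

52

(x_1,x_2)=(1,6) is feasible, giving 52.
(x_1,x_2)=(0,6) is feasible, giving 48.
(x_1,x_2)=(1,5) is feasible, giving 44.
Maximum is 52 at (x_1,x_2)=(1,6).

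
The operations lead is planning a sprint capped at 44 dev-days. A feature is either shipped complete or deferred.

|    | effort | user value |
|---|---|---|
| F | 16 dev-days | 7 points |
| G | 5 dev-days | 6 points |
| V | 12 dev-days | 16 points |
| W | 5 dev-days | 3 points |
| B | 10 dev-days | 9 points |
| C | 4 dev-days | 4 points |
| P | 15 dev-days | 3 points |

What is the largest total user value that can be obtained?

38

G + V + W + B + C: effort 5 + 12 + 5 + 10 + 4 = 36 ≤ 44, user value 6 + 16 + 3 + 9 + 4 = 38.
F + G + V + W + C: effort 16 + 5 + 12 + 5 + 4 = 42 ≤ 44, user value 7 + 6 + 16 + 3 + 4 = 36.
F + G + V + B: effort 16 + 5 + 12 + 10 = 43 ≤ 44, user value 7 + 6 + 16 + 9 = 38.
The maximum user value is 38; one optimal choice is G, V, W, B, and C.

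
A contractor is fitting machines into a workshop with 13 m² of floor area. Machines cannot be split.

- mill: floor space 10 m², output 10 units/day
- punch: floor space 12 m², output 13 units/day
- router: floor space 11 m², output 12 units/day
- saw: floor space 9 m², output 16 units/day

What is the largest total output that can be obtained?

Allowing fractional choices, the relaxed optimum would be about 20.4, but machines are indivisible.
router: floor space 11 ≤ 13, output 12.
saw: floor space 9 ≤ 13, output 16.
punch: floor space 12 ≤ 13, output 13.
Best is saw with total output 16.

16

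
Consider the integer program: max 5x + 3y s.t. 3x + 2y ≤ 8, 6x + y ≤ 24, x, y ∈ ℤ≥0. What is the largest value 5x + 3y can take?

Relaxing integrality, the LP optimum is 13.33 at (x,y) = (2.67, 0), which is not an integer point.
(x,y)=(2,1) is feasible, giving 13.
(x,y)=(1,2) is feasible, giving 11.
(x,y)=(2,0) is feasible, giving 10.
(x,y)=(1,1) is feasible, giving 8.
Maximum is 13 at (x,y)=(2,1).

13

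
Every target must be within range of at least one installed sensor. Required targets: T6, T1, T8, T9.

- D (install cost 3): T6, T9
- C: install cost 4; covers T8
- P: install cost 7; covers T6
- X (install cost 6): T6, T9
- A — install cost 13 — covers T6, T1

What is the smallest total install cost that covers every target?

Choose D, C, and A: together they cover T6, T1, T8, T9 — every target.
Total install cost: 3 + 4 + 13 = 20.
No cover costs less than 20.

20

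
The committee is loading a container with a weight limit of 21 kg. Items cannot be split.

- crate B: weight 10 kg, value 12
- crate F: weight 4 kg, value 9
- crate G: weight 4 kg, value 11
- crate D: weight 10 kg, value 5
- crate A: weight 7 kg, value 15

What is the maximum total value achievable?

Allowing fractional choices, the relaxed optimum would be about 42.2, but items are indivisible.
crate B + crate F + crate A: weight 10 + 4 + 7 = 21 ≤ 21, value 12 + 9 + 15 = 36.
crate B + crate G + crate A: weight 10 + 4 + 7 = 21 ≤ 21, value 12 + 11 + 15 = 38.
Best is crate B, crate G, and crate A with total value 38.

38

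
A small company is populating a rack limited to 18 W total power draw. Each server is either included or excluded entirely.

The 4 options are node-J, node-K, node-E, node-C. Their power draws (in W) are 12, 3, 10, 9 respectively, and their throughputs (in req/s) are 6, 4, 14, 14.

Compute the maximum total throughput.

18

Take node-K and node-C: power draw 3 + 9 = 12 ≤ 18, throughput 4 + 14 = 18.
No feasible combination exceeds this.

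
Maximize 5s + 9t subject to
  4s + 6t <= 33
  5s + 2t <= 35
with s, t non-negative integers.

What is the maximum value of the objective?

46

(s,t)=(2,4) is feasible, giving 46.
(s,t)=(0,5) is feasible, giving 45.
(s,t)=(3,3) is feasible, giving 42.
(s,t)=(1,4) is feasible, giving 41.
No feasible integer point exceeds 46.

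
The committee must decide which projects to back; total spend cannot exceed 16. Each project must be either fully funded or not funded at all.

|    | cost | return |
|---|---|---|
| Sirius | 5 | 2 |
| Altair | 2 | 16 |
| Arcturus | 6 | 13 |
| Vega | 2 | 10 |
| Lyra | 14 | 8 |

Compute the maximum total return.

Take Sirius, Altair, Arcturus, and Vega: cost 5 + 2 + 6 + 2 = 15 ≤ 16, return 2 + 16 + 13 + 10 = 41.
No other feasible combination does better.

41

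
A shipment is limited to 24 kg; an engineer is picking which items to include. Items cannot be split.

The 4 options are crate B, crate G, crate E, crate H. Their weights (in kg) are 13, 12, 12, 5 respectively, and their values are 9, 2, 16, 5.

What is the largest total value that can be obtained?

Allowing fractional choices, the relaxed optimum would be about 25.8, but items are indivisible.
crate G + crate E: weight 12 + 12 = 24 ≤ 24, value 2 + 16 = 18.
crate E + crate H: weight 12 + 5 = 17 ≤ 24, value 16 + 5 = 21.
Best is crate E and crate H with total value 21.

21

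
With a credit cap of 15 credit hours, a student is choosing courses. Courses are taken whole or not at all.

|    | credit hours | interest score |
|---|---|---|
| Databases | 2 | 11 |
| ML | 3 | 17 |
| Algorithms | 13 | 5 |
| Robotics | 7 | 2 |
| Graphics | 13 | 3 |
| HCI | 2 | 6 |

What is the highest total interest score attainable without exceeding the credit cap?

36

Allowing fractional choices, the relaxed optimum would be about 37.1, but courses are indivisible.
Databases + ML + HCI: credit hours 2 + 3 + 2 = 7 ≤ 15, interest score 11 + 17 + 6 = 34.
Databases + ML + Robotics + HCI: credit hours 2 + 3 + 7 + 2 = 14 ≤ 15, interest score 11 + 17 + 2 + 6 = 36.
Databases + ML + Robotics: credit hours 2 + 3 + 7 = 12 ≤ 15, interest score 11 + 17 + 2 = 30.
Best is Databases, ML, Robotics, and HCI with total interest score 36.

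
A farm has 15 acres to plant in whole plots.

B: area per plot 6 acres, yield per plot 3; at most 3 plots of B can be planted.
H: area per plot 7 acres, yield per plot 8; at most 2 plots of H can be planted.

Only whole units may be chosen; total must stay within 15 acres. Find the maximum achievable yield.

1×B and 1×H: area 13 ≤ 15, yield 1·3 + 1·8 = 11.
2×H: area 14 ≤ 15, yield 2·8 = 16.
Best is 16.

16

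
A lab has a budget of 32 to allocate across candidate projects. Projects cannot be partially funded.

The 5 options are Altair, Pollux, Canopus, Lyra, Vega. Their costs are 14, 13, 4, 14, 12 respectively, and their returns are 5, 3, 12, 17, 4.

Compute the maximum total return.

34

Altair + Canopus + Lyra: cost 14 + 4 + 14 = 32 ≤ 32, return 5 + 12 + 17 = 34.
Canopus + Lyra + Vega: cost 4 + 14 + 12 = 30 ≤ 32, return 12 + 17 + 4 = 33.
Best is Altair, Canopus, and Lyra with total return 34.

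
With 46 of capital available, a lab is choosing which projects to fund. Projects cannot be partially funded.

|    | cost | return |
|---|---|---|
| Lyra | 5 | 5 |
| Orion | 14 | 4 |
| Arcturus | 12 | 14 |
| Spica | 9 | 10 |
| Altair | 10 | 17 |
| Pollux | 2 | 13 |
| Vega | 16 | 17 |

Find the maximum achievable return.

Treat it as a binary knapsack problem.
Take Lyra, Arcturus, Altair, Pollux, and Vega: cost 5 + 12 + 10 + 2 + 16 = 45 ≤ 46, return 5 + 14 + 17 + 13 + 17 = 66.
No other feasible combination does better.

66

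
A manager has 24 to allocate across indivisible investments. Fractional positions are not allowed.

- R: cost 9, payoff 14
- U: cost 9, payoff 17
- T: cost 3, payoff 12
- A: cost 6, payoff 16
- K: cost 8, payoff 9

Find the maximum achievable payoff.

47

This is an integer program with binary decision variables.
Take R, U, and A: cost 9 + 9 + 6 = 24 ≤ 24, payoff 14 + 17 + 16 = 47.
No other feasible combination does better.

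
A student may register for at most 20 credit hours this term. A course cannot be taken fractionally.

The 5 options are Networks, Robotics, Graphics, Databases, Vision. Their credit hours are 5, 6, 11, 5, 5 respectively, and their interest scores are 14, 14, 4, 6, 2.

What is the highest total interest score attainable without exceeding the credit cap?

34

Networks + Robotics: credit hours 5 + 6 = 11 ≤ 20, interest score 14 + 14 = 28.
Networks + Robotics + Vision: credit hours 5 + 6 + 5 = 16 ≤ 20, interest score 14 + 14 + 2 = 30.
Networks + Robotics + Databases: credit hours 5 + 6 + 5 = 16 ≤ 20, interest score 14 + 14 + 6 = 34.
Best is Networks, Robotics, and Databases with total interest score 34.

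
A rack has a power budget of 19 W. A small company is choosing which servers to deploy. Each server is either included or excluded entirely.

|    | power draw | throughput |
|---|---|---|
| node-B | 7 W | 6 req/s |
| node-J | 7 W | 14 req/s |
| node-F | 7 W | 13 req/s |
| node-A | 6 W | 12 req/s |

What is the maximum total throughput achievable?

27

Allowing fractional choices, the relaxed optimum would be about 37.1, but servers are indivisible.
node-J + node-F: power draw 7 + 7 = 14 ≤ 19, throughput 14 + 13 = 27.
node-J + node-A: power draw 7 + 6 = 13 ≤ 19, throughput 14 + 12 = 26.
Best is node-J and node-F with total throughput 27.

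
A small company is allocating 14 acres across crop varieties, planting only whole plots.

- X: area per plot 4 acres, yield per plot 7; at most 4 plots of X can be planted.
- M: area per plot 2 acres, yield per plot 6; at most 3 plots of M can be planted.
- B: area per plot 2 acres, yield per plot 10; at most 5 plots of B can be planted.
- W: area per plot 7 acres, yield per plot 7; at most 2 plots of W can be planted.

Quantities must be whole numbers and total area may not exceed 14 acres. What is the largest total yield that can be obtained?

This is a bounded integer knapsack.
B has the best ratio (10/2); taking only B gives at most 5×10 = 50 (stopped by the supply cap of 5).
Mixing does better — 2×M and 5×B: area 14 ≤ 14, yield 2·6 + 5·10 = 62.

62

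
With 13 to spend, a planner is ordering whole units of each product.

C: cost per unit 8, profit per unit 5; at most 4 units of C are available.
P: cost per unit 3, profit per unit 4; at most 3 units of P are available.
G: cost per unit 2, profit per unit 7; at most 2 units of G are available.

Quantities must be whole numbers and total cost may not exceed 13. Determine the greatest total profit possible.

26

This is a bounded integer knapsack.
G has the best ratio (7/2); taking only G gives at most 2×7 = 14 (stopped by the supply cap of 2).
Mixing does better — 3×P and 2×G: cost 13 ≤ 13, profit 3·4 + 2·7 = 26.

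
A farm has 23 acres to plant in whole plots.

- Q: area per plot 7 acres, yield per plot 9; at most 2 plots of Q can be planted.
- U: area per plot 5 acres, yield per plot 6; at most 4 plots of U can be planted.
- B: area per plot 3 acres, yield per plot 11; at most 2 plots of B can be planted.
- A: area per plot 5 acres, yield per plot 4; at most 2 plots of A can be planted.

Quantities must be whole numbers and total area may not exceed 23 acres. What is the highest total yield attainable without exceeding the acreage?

Take 1×Q, 2×U, and 2×B: area 23 ≤ 23, yield 1·9 + 2·6 + 2·11 = 43.
B has the best ratio (11/3) and is taken to its limit of 2; remaining capacity is filled optimally with the others.

43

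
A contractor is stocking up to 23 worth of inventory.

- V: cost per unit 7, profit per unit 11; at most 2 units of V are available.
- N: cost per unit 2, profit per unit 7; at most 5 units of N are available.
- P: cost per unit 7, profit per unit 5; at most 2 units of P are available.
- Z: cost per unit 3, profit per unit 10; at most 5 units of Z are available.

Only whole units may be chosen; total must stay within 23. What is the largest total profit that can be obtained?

This is a bounded integer knapsack.
Take 4×N and 5×Z: cost 23 ≤ 23, profit 4·7 + 5·10 = 78.
No other integer combination yields more.

78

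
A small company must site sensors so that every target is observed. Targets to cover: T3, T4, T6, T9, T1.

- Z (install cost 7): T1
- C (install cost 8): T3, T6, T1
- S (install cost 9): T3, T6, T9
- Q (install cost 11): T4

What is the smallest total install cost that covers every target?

27

This is a weighted set-cover instance.
The greedy cost-per-new-target heuristic would pick C, S, and Q for 28, but a cheaper cover exists.
Choose Z, S, and Q: together they cover T3, T4, T6, T9, T1 — every target.
Total install cost: 7 + 9 + 11 = 27.
No cover costs less than 27.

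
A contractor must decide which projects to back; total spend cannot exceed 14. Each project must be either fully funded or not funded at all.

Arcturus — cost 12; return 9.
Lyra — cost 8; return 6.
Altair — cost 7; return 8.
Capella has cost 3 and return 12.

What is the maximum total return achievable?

Allowing fractional choices, the relaxed optimum would be about 23.0, but projects are indivisible.
Altair + Capella: cost 7 + 3 = 10 ≤ 14, return 8 + 12 = 20.
Lyra + Capella: cost 8 + 3 = 11 ≤ 14, return 6 + 12 = 18.
Capella: cost 3 ≤ 14, return 12.
Best is Altair and Capella with total return 20.

20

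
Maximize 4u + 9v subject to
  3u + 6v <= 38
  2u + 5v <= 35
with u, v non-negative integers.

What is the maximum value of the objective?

54

(u,v)=(0,6): 3·0+6·6=36≤38, 2·0+5·6=30≤35, objective 54.
(u,v)=(1,5): 3·1+6·5=33≤38, 2·1+5·5=27≤35, objective 49.
(u,v)=(0,5): 3·0+6·5=30≤38, 2·0+5·5=25≤35, objective 45.
Maximum is 54 at (u,v)=(0,6).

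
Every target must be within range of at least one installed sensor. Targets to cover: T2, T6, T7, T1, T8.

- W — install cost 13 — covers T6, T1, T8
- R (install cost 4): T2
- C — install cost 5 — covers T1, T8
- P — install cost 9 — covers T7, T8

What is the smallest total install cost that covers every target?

The greedy cost-per-new-target heuristic would pick C, R, P, and W for 31, but a cheaper cover exists.
Choose W, R, and P: together they cover T2, T6, T7, T1, T8 — every target.
Total install cost: 13 + 4 + 9 = 26.
No cover costs less than 26.

26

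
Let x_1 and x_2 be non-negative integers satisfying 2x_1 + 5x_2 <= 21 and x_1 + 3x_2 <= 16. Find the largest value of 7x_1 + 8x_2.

70

Relaxing integrality, the LP optimum is 73.50 at (x_1,x_2) = (10.5, 0), which is not an integer point.
(x_1,x_2)=(10,0): 2·10+5·0=20≤21, 1·10+3·0=10≤16, objective 70.
(x_1,x_2)=(9,0): 2·9+5·0=18≤21, 1·9+3·0=9≤16, objective 63.
Maximum is 70 at (x_1,x_2)=(10,0).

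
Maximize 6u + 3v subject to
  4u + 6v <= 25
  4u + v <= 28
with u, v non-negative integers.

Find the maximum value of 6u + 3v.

36

(u,v)=(6,0) is feasible, giving 36.
(u,v)=(5,0) is feasible, giving 30.
The best lattice point is (6,0), giving 36.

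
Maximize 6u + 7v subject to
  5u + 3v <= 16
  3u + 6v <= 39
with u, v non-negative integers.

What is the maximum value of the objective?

The continuous relaxation peaks at (0, 5.33) with value 37.33; rounding to a feasible lattice point costs some objective.
(u,v)=(0,5): 5·0+3·5=15≤16, 3·0+6·5=30≤39, objective 35.
(u,v)=(0,4): 5·0+3·4=12≤16, 3·0+6·4=24≤39, objective 28.
No feasible integer point exceeds 35.

35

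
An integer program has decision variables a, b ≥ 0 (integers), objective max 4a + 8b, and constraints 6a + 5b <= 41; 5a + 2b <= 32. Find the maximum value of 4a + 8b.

The continuous relaxation peaks at (0, 8.2) with value 65.60; rounding to a feasible lattice point costs some objective.
(a,b)=(0,8) is feasible, giving 64.
(a,b)=(1,7) is feasible, giving 60.
No feasible integer point exceeds 64.

64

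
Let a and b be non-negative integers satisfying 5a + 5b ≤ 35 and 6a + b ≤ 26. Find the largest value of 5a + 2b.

(a,b)=(4,2) is feasible, giving 24.
(a,b)=(3,4) is feasible, giving 23.
(a,b)=(4,1) is feasible, giving 22.
(a,b)=(3,3) is feasible, giving 21.
Maximum is 24 at (a,b)=(4,2).

24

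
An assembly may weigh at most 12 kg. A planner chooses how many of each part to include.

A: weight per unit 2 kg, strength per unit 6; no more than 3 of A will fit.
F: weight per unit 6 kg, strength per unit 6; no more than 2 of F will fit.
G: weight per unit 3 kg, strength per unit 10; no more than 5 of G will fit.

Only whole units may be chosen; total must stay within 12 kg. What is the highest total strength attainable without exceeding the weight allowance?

3×A and 2×G: weight 12 ≤ 12, strength 3·6 + 2·10 = 38.
4×G: weight 12 ≤ 12, strength 4·10 = 40.
Best is 40.

40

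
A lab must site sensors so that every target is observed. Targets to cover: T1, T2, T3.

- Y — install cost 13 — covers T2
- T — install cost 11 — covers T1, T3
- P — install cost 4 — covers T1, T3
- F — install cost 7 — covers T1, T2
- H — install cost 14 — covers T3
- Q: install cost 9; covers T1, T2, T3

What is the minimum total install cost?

The greedy cost-per-new-target heuristic would pick P and F for 11, but a cheaper cover exists.
Q alone covers T1, T2, T3 — every target.
Total install cost: 9.
No cover costs less than 9.

9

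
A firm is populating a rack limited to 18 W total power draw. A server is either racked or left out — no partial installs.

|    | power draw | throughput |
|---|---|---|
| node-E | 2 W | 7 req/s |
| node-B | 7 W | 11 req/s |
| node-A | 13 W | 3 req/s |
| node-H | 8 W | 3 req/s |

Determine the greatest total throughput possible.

21

node-E + node-B + node-H: power draw 2 + 7 + 8 = 17 ≤ 18, throughput 7 + 11 + 3 = 21.
node-B + node-H: power draw 7 + 8 = 15 ≤ 18, throughput 11 + 3 = 14.
node-E + node-B: power draw 2 + 7 = 9 ≤ 18, throughput 7 + 11 = 18.
Best is node-E, node-B, and node-H with total throughput 21.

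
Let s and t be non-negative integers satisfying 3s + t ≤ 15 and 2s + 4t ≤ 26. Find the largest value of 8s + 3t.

The continuous relaxation peaks at (3.4, 4.8) with value 41.60; rounding to a feasible lattice point costs some objective.
(s,t)=(4,3) is feasible, giving 41.
(s,t)=(3,5) is feasible, giving 39.
(s,t)=(4,2) is feasible, giving 38.
Maximum is 41 at (s,t)=(4,3).

41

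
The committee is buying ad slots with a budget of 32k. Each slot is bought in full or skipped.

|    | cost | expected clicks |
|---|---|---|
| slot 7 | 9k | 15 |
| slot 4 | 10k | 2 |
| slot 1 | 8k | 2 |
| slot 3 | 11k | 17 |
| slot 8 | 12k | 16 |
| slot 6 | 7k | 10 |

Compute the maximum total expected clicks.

48

This is a 0-1 knapsack instance.
Allowing fractional choices, the relaxed optimum would be about 48.7, but ad slots are indivisible.
slot 3 + slot 8 + slot 6: cost 11 + 12 + 7 = 30 ≤ 32, expected clicks 17 + 16 + 10 = 43.
slot 7 + slot 3 + slot 8: cost 9 + 11 + 12 = 32 ≤ 32, expected clicks 15 + 17 + 16 = 48.
slot 7 + slot 3 + slot 6: cost 9 + 11 + 7 = 27 ≤ 32, expected clicks 15 + 17 + 10 = 42.
Best is slot 7, slot 3, and slot 8 with total expected clicks 48.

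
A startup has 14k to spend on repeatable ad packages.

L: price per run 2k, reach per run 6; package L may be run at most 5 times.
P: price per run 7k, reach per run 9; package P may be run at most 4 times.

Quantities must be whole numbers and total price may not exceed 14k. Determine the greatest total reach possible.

30

5×L: price 10 ≤ 14, reach 5·6 = 30.
3×L and 1×P: price 13 ≤ 14, reach 3·6 + 1·9 = 27.
Best is 30.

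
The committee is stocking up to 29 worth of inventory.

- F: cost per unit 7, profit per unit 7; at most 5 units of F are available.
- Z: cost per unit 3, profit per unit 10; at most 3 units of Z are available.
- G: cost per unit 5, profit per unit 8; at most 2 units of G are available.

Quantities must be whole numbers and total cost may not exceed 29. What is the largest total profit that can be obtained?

Take 1×F, 3×Z, and 2×G: cost 26 ≤ 29, profit 1·7 + 3·10 + 2·8 = 53.
Z has the best ratio (10/3) and is taken to its limit of 3; remaining capacity is filled optimally with the others.

53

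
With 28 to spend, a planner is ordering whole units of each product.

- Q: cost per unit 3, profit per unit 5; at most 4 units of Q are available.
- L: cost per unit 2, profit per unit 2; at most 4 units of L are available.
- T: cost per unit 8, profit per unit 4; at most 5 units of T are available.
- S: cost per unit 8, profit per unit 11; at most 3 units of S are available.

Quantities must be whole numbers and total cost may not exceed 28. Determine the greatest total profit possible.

This is a bounded integer knapsack.
Q has the best ratio (5/3); taking only Q gives at most 4×5 = 20 (stopped by the supply cap of 4).
Mixing does better — 4×Q and 2×S: cost 28 ≤ 28, profit 4·5 + 2·11 = 42.

42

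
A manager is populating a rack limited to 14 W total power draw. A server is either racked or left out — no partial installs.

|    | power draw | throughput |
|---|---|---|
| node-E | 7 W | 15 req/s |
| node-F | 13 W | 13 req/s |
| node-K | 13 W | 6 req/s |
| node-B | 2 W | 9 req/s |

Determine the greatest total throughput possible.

24

Allowing fractional choices, the relaxed optimum would be about 29.0, but servers are indivisible.
node-E: power draw 7 ≤ 14, throughput 15.
node-F: power draw 13 ≤ 14, throughput 13.
node-E + node-B: power draw 7 + 2 = 9 ≤ 14, throughput 15 + 9 = 24.
Best is node-E and node-B with total throughput 24.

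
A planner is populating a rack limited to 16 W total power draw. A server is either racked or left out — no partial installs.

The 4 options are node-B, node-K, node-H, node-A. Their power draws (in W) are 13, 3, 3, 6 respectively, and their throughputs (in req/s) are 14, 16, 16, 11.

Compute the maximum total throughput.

43

This is a 0-1 knapsack instance.
Allowing fractional choices, the relaxed optimum would be about 47.3, but servers are indivisible.
node-K + node-H + node-A: power draw 3 + 3 + 6 = 12 ≤ 16, throughput 16 + 16 + 11 = 43.
node-K + node-H: power draw 3 + 3 = 6 ≤ 16, throughput 16 + 16 = 32.
Best is node-K, node-H, and node-A with total throughput 43.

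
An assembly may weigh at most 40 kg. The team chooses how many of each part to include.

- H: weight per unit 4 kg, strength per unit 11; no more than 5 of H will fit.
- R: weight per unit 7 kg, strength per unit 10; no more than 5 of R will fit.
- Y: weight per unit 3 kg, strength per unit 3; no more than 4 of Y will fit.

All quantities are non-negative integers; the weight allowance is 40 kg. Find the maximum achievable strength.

81

H has the best ratio (11/4); taking only H gives at most 5×11 = 55 (stopped by the supply cap of 5).
Mixing does better — 5×H, 2×R, and 2×Y: weight 40 ≤ 40, strength 5·11 + 2·10 + 2·3 = 81.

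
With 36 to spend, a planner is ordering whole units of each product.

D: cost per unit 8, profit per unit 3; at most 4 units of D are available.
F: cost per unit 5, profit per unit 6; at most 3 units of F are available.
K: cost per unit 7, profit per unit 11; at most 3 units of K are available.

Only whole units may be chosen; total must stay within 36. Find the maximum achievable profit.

51

This is a bounded integer knapsack.
K has the best ratio (11/7); taking only K gives at most 3×11 = 33 (stopped by the supply cap of 3).
Mixing does better — 3×F and 3×K: cost 36 ≤ 36, profit 3·6 + 3·11 = 51.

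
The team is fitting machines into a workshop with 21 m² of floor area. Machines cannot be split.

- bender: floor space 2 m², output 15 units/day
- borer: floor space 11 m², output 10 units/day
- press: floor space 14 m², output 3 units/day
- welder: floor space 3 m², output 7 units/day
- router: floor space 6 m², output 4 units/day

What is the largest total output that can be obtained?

This is a 0-1 knapsack instance.
Take bender, borer, and welder: floor space 2 + 11 + 3 = 16 ≤ 21, output 15 + 10 + 7 = 32.
No other feasible combination does better.

32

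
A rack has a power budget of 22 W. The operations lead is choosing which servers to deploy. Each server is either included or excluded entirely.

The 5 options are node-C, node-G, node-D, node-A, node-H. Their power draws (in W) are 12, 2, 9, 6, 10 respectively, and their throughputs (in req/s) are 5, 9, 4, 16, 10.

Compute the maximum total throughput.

Allowing fractional choices, the relaxed optimum would be about 36.8, but servers are indivisible.
node-C + node-G + node-A: power draw 12 + 2 + 6 = 20 ≤ 22, throughput 5 + 9 + 16 = 30.
node-G + node-D + node-A: power draw 2 + 9 + 6 = 17 ≤ 22, throughput 9 + 4 + 16 = 29.
node-G + node-A + node-H: power draw 2 + 6 + 10 = 18 ≤ 22, throughput 9 + 16 + 10 = 35.
Best is node-G, node-A, and node-H with total throughput 35.

35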